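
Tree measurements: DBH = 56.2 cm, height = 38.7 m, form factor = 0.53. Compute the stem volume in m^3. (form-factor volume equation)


Formula: V = pi * (DBH/200)^2 * H * ff
Radius = DBH/200 = 56.2/200 = 0.281 m
Radius^2 = 0.281^2 = 0.078961 m^2
V = pi * 0.078961 * 38.7 * 0.53
V = 5.088 m^3

5.088


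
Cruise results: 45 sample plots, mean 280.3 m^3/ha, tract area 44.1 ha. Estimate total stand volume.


Formula: Total Volume = Mean Volume per ha * Total Area
Total Volume = 280.3 m^3/ha * 44.1 ha
Total Volume = 12361 m^3

12361


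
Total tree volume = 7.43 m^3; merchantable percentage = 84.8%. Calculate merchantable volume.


Formula: MV = V_total * (merchantable_pct / 100)
Merchantable fraction = 84.8% / 100 = 0.848
MV = 7.43 m^3 * 0.848 = 6.301 m^3

6.301


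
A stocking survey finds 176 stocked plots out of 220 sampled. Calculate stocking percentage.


Formula: Stocking % = stocked plots / total plots * 100
Stocking = 176 / 220 * 100
Stocking = 0.8 * 100 = 80.0%

80.0


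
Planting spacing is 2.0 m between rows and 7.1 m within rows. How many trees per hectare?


Formula: TPH = 10000 m^2/ha / (spacing_x * spacing_y)
Area per tree = 2.0 m * 7.1 m = 14.2 m^2
TPH = 10000 / 14.2 = 704 trees/ha

704


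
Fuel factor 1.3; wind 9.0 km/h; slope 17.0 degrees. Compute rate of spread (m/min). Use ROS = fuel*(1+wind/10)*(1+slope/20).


Formula: ROS = fuel * (1 + wind/10) * (1 + slope/20)
Wind factor = 1 + 9.0/10 = 1.9
Slope factor = 1 + 17.0/20 = 1.85
ROS = 1.3 * 1.9 * 1.85 = 4.57 m/min

4.57


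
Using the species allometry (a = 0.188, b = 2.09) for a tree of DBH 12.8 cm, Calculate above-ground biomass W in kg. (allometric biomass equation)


Formula: W = a * DBH^b  (allometric power law)
DBH^b = 12.8^2.09 = 206.0957
W = 0.188 * 206.0957 = 38.7 kg

38.7


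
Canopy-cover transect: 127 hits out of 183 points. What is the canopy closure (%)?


Formula: Canopy closure = covered points / total points * 100
Closure = 127 / 183 * 100
Closure = 0.694 * 100 = 69.4%

69.4


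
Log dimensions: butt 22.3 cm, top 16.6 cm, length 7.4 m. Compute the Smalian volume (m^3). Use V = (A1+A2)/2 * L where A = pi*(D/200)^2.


Smalian: V = (A1 + A2)/2 * L,  A = pi*(D/200)^2
A1 = pi*(22.3/200)^2 = 0.039057 m^2
A2 = pi*(16.6/200)^2 = 0.021642 m^2
V = (0.039057+0.021642)/2*7.4 = 0.2246 m^3

0.2246


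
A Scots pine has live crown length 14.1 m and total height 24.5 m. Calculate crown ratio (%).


Formula: Crown Ratio = (Crown Length / Total Height) * 100
CR = (14.1 m / 24.5 m) * 100
CR = 0.5755 * 100 = 57.6%

57.6


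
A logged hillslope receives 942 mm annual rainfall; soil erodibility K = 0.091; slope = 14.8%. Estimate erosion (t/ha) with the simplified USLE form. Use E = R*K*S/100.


Formula: E = R * K * S / 100  (simplified USLE)
R * K = 942 * 0.091 = 85.722
E = 85.722 * 14.8 / 100 = 12.69 t/ha

12.69


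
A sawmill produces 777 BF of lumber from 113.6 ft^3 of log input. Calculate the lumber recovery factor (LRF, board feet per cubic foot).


Formula: LRF = Lumber Output (BF) / Log Input (ft^3)
LRF = 777 BF / 113.6 ft^3
LRF = 6.84 BF/ft^3

6.84


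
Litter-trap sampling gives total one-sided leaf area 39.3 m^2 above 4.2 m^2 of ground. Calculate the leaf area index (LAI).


Formula: LAI = total leaf area / ground area  (dimensionless)
LAI = 39.3 m^2 / 4.2 m^2
LAI = 9.36

9.36


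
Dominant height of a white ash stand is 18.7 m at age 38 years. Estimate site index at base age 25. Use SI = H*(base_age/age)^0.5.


Formula: SI = H_dom * (base_age / age)^0.5
Age ratio = 25 / 38 = 0.65789
sqrt(age_ratio) = 0.81111
SI = 18.7 * 0.81111 = 15.2 m

15.2


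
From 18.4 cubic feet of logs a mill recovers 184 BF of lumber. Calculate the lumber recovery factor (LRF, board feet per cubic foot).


Formula: LRF = Lumber Output (BF) / Log Input (ft^3)
LRF = 184 BF / 18.4 ft^3
LRF = 10.0 BF/ft^3

10.0


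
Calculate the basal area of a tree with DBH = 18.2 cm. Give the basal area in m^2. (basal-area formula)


Formula: BA = pi * (DBH/2)^2 / 10000  (cm^2 to m^2)
Radius = DBH/2 = 18.2/2 = 9.1 cm
BA = pi * 9.1^2 / 10000
   = 260.1553 cm^2 / 10000
   = 0.026 m^2

0.026


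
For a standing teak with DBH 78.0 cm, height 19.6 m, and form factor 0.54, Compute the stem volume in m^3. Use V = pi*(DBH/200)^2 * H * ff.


Formula: V = pi * (DBH/200)^2 * H * ff
Radius = DBH/200 = 78.0/200 = 0.39 m
Radius^2 = 0.39^2 = 0.1521 m^2
V = pi * 0.1521 * 19.6 * 0.54
V = 5.057 m^3

5.057


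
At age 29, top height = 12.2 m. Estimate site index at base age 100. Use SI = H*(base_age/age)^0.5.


Formula: SI = H_dom * (base_age / age)^0.5
Age ratio = 100 / 29 = 3.44828
sqrt(age_ratio) = 1.85695
SI = 12.2 * 1.85695 = 22.7 m

22.7


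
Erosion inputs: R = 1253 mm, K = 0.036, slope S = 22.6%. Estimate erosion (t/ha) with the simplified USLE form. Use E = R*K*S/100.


Formula: E = R * K * S / 100  (simplified USLE)
R * K = 1253 * 0.036 = 45.108
E = 45.108 * 22.6 / 100 = 10.19 t/ha

10.19


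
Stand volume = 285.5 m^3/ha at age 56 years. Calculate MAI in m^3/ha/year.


Formula: MAI = Total Volume / Stand Age
MAI = 285.5 m^3/ha / 56 years
MAI = 5.1 m^3/ha/year

5.1


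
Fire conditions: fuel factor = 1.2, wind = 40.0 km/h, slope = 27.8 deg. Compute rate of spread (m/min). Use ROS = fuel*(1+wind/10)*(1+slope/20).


Formula: ROS = fuel * (1 + wind/10) * (1 + slope/20)
Wind factor = 1 + 40.0/10 = 5.0
Slope factor = 1 + 27.8/20 = 2.39
ROS = 1.2 * 5.0 * 2.39 = 14.34 m/min

14.34


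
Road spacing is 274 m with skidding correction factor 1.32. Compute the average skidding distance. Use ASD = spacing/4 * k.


Formula: ASD = (spacing / 4) * correction
Uncorrected distance = spacing / 4 = 274 / 4 = 68.5 m
ASD = 68.5 * 1.32 = 90 m

90


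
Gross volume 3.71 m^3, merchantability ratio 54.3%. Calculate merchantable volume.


Formula: MV = V_total * (merchantable_pct / 100)
Merchantable fraction = 54.3% / 100 = 0.543
MV = 3.71 m^3 * 0.543 = 2.015 m^3

2.015


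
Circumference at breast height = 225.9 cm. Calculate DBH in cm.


Formula: DBH = C / pi
DBH = 225.9 / pi
pi = 3.14159...
DBH = 71.9 cm

71.9


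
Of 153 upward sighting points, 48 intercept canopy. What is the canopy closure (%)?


Formula: Canopy closure = covered points / total points * 100
Closure = 48 / 153 * 100
Closure = 0.3137 * 100 = 31.4%

31.4


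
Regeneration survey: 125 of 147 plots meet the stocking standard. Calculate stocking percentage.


Formula: Stocking % = stocked plots / total plots * 100
Stocking = 125 / 147 * 100
Stocking = 0.8503 * 100 = 85.0%

85.0


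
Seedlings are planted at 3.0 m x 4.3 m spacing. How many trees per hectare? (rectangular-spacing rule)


Formula: TPH = 10000 m^2/ha / (spacing_x * spacing_y)
Area per tree = 3.0 m * 4.3 m = 12.9 m^2
TPH = 10000 / 12.9 = 775 trees/ha

775


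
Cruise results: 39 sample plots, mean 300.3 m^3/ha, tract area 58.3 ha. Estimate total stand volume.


Formula: Total Volume = Mean Volume per ha * Total Area
Total Volume = 300.3 m^3/ha * 58.3 ha
Total Volume = 17507 m^3

17507


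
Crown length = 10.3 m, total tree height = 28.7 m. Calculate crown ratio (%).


Formula: Crown Ratio = (Crown Length / Total Height) * 100
CR = (10.3 m / 28.7 m) * 100
CR = 0.3589 * 100 = 35.9%

35.9


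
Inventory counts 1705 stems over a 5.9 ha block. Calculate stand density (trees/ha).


Formula: Stand Density = N_trees / Area_ha
Density = 1705 trees / 5.9 ha
Density = 289 trees/ha

289


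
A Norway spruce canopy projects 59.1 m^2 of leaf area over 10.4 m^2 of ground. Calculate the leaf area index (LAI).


Formula: LAI = total leaf area / ground area  (dimensionless)
LAI = 59.1 m^2 / 10.4 m^2
LAI = 5.68

5.68


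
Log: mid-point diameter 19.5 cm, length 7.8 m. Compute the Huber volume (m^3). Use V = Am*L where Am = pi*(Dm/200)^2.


Huber: V = Am * L,  Am = pi*(Dm/200)^2
Am = pi*(19.5/200)^2 = 0.029865 m^2
V = 0.029865*7.8 = 0.2329 m^3

0.2329


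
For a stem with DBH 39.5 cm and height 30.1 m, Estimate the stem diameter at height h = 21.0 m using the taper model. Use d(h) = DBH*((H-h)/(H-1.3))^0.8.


Taper: d(h) = DBH * ((H - h) / (H - 1.3))^0.8
Numerator = H - h = 30.1 - 21.0 = 9.1 m
Denominator = H - 1.3 = 30.1 - 1.3 = 28.8 m
Ratio = 9.1 / 28.8 = 0.31597
d = 39.5 * 0.31597^0.8 = 15.7 cm

15.7


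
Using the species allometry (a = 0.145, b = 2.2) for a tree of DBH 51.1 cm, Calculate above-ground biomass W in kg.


Formula: W = a * DBH^b  (allometric power law)
DBH^b = 51.1^2.2 = 5734.9017
W = 0.145 * 5734.9017 = 831.6 kg

831.6


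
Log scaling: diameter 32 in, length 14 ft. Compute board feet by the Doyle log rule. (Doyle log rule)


Doyle: BF = (D - 4)^2 * L / 16
Adjusted diameter = 32 - 4 = 28 in
(D-4)^2 = 28^2 = 784
BF = 784 * 14 / 16 = 686 BF

686


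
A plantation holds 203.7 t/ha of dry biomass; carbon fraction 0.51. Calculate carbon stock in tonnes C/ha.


Formula: Carbon Stock = Biomass * Carbon Fraction
C = 203.7 t/ha * 0.51
C = 103.9 t C/ha

103.9


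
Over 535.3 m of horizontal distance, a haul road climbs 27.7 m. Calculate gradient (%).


Formula: Gradient = rise / run * 100
Gradient = 27.7 / 535.3 * 100 = 5.2%

5.2


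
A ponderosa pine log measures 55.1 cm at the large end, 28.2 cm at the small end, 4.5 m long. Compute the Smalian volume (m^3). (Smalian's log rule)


Smalian: V = (A1 + A2)/2 * L,  A = pi*(D/200)^2
A1 = pi*(55.1/200)^2 = 0.238448 m^2
A2 = pi*(28.2/200)^2 = 0.062458 m^2
V = (0.238448+0.062458)/2*4.5 = 0.677 m^3

0.677


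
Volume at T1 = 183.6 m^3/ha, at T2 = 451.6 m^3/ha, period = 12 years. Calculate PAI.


Formula: PAI = (V_T2 - V_T1) / (T2 - T1)
Volume increment = 451.6 - 183.6 = 268.0 m^3/ha
PAI = 268.0 / 12 = 22.33 m^3/ha/year

22.33


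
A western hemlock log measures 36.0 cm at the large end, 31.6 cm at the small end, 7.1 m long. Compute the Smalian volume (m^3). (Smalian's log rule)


Smalian: V = (A1 + A2)/2 * L,  A = pi*(D/200)^2
A1 = pi*(36.0/200)^2 = 0.101788 m^2
A2 = pi*(31.6/200)^2 = 0.078427 m^2
V = (0.101788+0.078427)/2*7.1 = 0.6398 m^3

0.6398


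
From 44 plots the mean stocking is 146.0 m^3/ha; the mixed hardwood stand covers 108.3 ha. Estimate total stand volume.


Formula: Total Volume = Mean Volume per ha * Total Area
Total Volume = 146.0 m^3/ha * 108.3 ha
Total Volume = 15812 m^3

15812


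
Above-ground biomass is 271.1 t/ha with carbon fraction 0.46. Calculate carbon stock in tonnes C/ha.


Formula: Carbon Stock = Biomass * Carbon Fraction
C = 271.1 t/ha * 0.46
C = 124.7 t C/ha

124.7


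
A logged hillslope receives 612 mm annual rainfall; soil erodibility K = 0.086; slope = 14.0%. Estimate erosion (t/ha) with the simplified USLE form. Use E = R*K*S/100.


Formula: E = R * K * S / 100  (simplified USLE)
R * K = 612 * 0.086 = 52.632
E = 52.632 * 14.0 / 100 = 7.37 t/ha

7.37


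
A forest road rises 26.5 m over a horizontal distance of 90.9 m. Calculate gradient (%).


Formula: Gradient = rise / run * 100
Gradient = 26.5 / 90.9 * 100 = 29.2%

29.2


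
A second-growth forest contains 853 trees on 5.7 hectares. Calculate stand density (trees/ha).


Formula: Stand Density = N_trees / Area_ha
Density = 853 trees / 5.7 ha
Density = 150 trees/ha

150


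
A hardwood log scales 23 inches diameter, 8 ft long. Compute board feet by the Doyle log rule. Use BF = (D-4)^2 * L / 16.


Doyle: BF = (D - 4)^2 * L / 16
Adjusted diameter = 23 - 4 = 19 in
(D-4)^2 = 19^2 = 361
BF = 361 * 8 / 16 = 181 BF

181


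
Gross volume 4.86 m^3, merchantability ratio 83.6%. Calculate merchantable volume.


Formula: MV = V_total * (merchantable_pct / 100)
Merchantable fraction = 83.6% / 100 = 0.836
MV = 4.86 m^3 * 0.836 = 4.063 m^3

4.063


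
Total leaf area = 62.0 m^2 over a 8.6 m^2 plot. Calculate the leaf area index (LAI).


Formula: LAI = total leaf area / ground area  (dimensionless)
LAI = 62.0 m^2 / 8.6 m^2
LAI = 7.21

7.21


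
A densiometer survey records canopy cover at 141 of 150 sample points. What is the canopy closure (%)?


Formula: Canopy closure = covered points / total points * 100
Closure = 141 / 150 * 100
Closure = 0.94 * 100 = 94.0%

94.0


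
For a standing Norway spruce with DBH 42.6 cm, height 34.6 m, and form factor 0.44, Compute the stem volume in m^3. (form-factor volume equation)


Formula: V = pi * (DBH/200)^2 * H * ff
Radius = DBH/200 = 42.6/200 = 0.213 m
Radius^2 = 0.213^2 = 0.045369 m^2
V = pi * 0.045369 * 34.6 * 0.44
V = 2.17 m^3

2.17


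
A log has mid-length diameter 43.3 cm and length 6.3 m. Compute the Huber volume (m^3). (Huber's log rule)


Huber: V = Am * L,  Am = pi*(Dm/200)^2
Am = pi*(43.3/200)^2 = 0.147254 m^2
V = 0.147254*6.3 = 0.9277 m^3

0.9277


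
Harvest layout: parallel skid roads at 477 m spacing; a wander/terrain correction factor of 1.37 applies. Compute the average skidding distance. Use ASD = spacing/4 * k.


Formula: ASD = (spacing / 4) * correction
Uncorrected distance = spacing / 4 = 477 / 4 = 119.25 m
ASD = 119.25 * 1.37 = 163 m

163


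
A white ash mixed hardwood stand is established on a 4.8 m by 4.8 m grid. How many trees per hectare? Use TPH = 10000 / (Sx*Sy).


Formula: TPH = 10000 m^2/ha / (spacing_x * spacing_y)
Area per tree = 4.8 m * 4.8 m = 23.04 m^2
TPH = 10000 / 23.04 = 434 trees/ha

434


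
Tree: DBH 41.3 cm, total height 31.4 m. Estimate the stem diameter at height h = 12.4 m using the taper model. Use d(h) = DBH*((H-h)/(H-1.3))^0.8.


Taper: d(h) = DBH * ((H - h) / (H - 1.3))^0.8
Numerator = H - h = 31.4 - 12.4 = 19.0 m
Denominator = H - 1.3 = 31.4 - 1.3 = 30.1 m
Ratio = 19.0 / 30.1 = 0.63123
d = 41.3 * 0.63123^0.8 = 28.6 cm

28.6


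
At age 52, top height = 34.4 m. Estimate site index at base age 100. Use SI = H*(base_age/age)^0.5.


Formula: SI = H_dom * (base_age / age)^0.5
Age ratio = 100 / 52 = 1.92308
sqrt(age_ratio) = 1.38675
SI = 34.4 * 1.38675 = 47.7 m

47.7


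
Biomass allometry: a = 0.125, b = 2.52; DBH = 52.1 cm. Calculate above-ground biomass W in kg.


Formula: W = a * DBH^b  (allometric power law)
DBH^b = 52.1^2.52 = 21204.6478
W = 0.125 * 21204.6478 = 2650.6 kg

2650.6


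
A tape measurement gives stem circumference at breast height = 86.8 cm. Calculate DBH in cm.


Formula: DBH = C / pi
DBH = 86.8 / pi
pi = 3.14159...
DBH = 27.6 cm

27.6


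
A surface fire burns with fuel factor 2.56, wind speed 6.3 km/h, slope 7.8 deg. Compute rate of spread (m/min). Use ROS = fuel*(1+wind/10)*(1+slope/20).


Formula: ROS = fuel * (1 + wind/10) * (1 + slope/20)
Wind factor = 1 + 6.3/10 = 1.63
Slope factor = 1 + 7.8/20 = 1.39
ROS = 2.56 * 1.63 * 1.39 = 5.8 m/min

5.8


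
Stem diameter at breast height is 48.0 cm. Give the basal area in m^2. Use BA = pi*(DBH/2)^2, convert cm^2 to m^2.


Formula: BA = pi * (DBH/2)^2 / 10000  (cm^2 to m^2)
Radius = DBH/2 = 48.0/2 = 24.0 cm
BA = pi * 24.0^2 / 10000
   = 1809.5574 cm^2 / 10000
   = 0.181 m^2

0.181


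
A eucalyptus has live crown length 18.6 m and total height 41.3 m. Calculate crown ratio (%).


Formula: Crown Ratio = (Crown Length / Total Height) * 100
CR = (18.6 m / 41.3 m) * 100
CR = 0.4504 * 100 = 45.0%

45.0


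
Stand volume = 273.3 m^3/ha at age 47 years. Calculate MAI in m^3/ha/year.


Formula: MAI = Total Volume / Stand Age
MAI = 273.3 m^3/ha / 47 years
MAI = 5.81 m^3/ha/year

5.81


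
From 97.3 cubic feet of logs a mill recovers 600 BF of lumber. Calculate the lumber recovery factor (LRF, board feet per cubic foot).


Formula: LRF = Lumber Output (BF) / Log Input (ft^3)
LRF = 600 BF / 97.3 ft^3
LRF = 6.17 BF/ft^3

6.17


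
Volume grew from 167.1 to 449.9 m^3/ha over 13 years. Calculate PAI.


Formula: PAI = (V_T2 - V_T1) / (T2 - T1)
Volume increment = 449.9 - 167.1 = 282.8 m^3/ha
PAI = 282.8 / 13 = 21.75 m^3/ha/year

21.75


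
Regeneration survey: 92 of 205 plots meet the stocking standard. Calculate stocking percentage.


Formula: Stocking % = stocked plots / total plots * 100
Stocking = 92 / 205 * 100
Stocking = 0.4488 * 100 = 44.9%

44.9


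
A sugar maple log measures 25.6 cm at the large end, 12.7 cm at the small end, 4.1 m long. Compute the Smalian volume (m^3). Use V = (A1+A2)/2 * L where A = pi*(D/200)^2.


Smalian: V = (A1 + A2)/2 * L,  A = pi*(D/200)^2
A1 = pi*(25.6/200)^2 = 0.051472 m^2
A2 = pi*(12.7/200)^2 = 0.012668 m^2
V = (0.051472+0.012668)/2*4.1 = 0.1315 m^3

0.1315


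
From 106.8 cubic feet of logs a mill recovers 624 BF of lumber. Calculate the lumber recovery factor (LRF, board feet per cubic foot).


Formula: LRF = Lumber Output (BF) / Log Input (ft^3)
LRF = 624 BF / 106.8 ft^3
LRF = 5.84 BF/ft^3

5.84


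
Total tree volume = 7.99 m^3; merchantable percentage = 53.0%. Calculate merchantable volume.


Formula: MV = V_total * (merchantable_pct / 100)
Merchantable fraction = 53.0% / 100 = 0.53
MV = 7.99 m^3 * 0.53 = 4.235 m^3

4.235


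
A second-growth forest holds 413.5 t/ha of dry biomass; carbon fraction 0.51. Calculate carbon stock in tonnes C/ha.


Formula: Carbon Stock = Biomass * Carbon Fraction
C = 413.5 t/ha * 0.51
C = 210.9 t C/ha

210.9


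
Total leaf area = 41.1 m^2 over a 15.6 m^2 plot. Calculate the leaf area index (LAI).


Formula: LAI = total leaf area / ground area  (dimensionless)
LAI = 41.1 m^2 / 15.6 m^2
LAI = 2.63

2.63


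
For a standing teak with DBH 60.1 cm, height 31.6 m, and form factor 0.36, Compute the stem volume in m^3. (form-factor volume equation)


Formula: V = pi * (DBH/200)^2 * H * ff
Radius = DBH/200 = 60.1/200 = 0.3005 m
Radius^2 = 0.3005^2 = 0.09030025 m^2
V = pi * 0.09030025 * 31.6 * 0.36
V = 3.227 m^3

3.227


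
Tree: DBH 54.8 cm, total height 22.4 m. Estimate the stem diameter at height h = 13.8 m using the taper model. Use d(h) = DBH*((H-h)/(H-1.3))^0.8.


Taper: d(h) = DBH * ((H - h) / (H - 1.3))^0.8
Numerator = H - h = 22.4 - 13.8 = 8.6 m
Denominator = H - 1.3 = 22.4 - 1.3 = 21.1 m
Ratio = 8.6 / 21.1 = 0.40758
d = 54.8 * 0.40758^0.8 = 26.7 cm

26.7


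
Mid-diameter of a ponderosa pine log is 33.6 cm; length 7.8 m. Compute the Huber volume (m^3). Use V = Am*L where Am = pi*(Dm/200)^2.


Huber: V = Am * L,  Am = pi*(Dm/200)^2
Am = pi*(33.6/200)^2 = 0.088668 m^2
V = 0.088668*7.8 = 0.6916 m^3

0.6916


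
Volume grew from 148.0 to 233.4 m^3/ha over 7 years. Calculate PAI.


Formula: PAI = (V_T2 - V_T1) / (T2 - T1)
Volume increment = 233.4 - 148.0 = 85.4 m^3/ha
PAI = 85.4 / 7 = 12.2 m^3/ha/year

12.2


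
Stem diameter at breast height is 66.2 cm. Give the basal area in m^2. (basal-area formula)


Formula: BA = pi * (DBH/2)^2 / 10000  (cm^2 to m^2)
Radius = DBH/2 = 66.2/2 = 33.1 cm
BA = pi * 33.1^2 / 10000
   = 3441.9603 cm^2 / 10000
   = 0.3442 m^2

0.3442


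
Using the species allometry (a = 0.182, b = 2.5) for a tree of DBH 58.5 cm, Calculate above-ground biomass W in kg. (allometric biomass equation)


Formula: W = a * DBH^b  (allometric power law)
DBH^b = 58.5^2.5 = 26175.1793
W = 0.182 * 26175.1793 = 4763.9 kg

4763.9


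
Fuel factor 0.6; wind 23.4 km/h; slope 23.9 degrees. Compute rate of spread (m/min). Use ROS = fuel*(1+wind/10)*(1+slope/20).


Formula: ROS = fuel * (1 + wind/10) * (1 + slope/20)
Wind factor = 1 + 23.4/10 = 3.34
Slope factor = 1 + 23.9/20 = 2.195
ROS = 0.6 * 3.34 * 2.195 = 4.4 m/min

4.4


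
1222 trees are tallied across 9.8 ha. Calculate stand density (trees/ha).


Formula: Stand Density = N_trees / Area_ha
Density = 1222 trees / 9.8 ha
Density = 125 trees/ha

125


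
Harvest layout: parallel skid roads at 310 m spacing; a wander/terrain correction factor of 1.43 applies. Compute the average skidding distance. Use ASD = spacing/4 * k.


Formula: ASD = (spacing / 4) * correction
Uncorrected distance = spacing / 4 = 310 / 4 = 77.5 m
ASD = 77.5 * 1.43 = 111 m

111


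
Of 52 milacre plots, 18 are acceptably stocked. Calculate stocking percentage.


Formula: Stocking % = stocked plots / total plots * 100
Stocking = 18 / 52 * 100
Stocking = 0.3462 * 100 = 34.6%

34.6


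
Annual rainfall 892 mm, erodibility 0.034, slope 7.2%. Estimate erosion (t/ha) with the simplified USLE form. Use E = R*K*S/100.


Formula: E = R * K * S / 100  (simplified USLE)
R * K = 892 * 0.034 = 30.328
E = 30.328 * 7.2 / 100 = 2.18 t/ha

2.18


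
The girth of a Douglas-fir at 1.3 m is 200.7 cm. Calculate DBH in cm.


Formula: DBH = C / pi
DBH = 200.7 / pi
pi = 3.14159...
DBH = 63.9 cm

63.9


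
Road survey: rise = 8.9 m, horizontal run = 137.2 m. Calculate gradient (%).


Formula: Gradient = rise / run * 100
Gradient = 8.9 / 137.2 * 100 = 6.5%

6.5


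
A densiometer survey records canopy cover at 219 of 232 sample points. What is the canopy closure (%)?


Formula: Canopy closure = covered points / total points * 100
Closure = 219 / 232 * 100
Closure = 0.944 * 100 = 94.4%

94.4


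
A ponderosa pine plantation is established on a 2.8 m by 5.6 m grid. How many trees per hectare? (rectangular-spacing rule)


Formula: TPH = 10000 m^2/ha / (spacing_x * spacing_y)
Area per tree = 2.8 m * 5.6 m = 15.68 m^2
TPH = 10000 / 15.68 = 638 trees/ha

638


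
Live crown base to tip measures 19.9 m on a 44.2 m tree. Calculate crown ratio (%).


Formula: Crown Ratio = (Crown Length / Total Height) * 100
CR = (19.9 m / 44.2 m) * 100
CR = 0.4502 * 100 = 45.0%

45.0


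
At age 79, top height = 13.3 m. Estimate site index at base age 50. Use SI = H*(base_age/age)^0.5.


Formula: SI = H_dom * (base_age / age)^0.5
Age ratio = 50 / 79 = 0.63291
sqrt(age_ratio) = 0.79556
SI = 13.3 * 0.79556 = 10.6 m

10.6


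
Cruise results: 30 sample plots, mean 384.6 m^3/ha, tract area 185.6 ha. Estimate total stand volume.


Formula: Total Volume = Mean Volume per ha * Total Area
Total Volume = 384.6 m^3/ha * 185.6 ha
Total Volume = 71382 m^3

71382


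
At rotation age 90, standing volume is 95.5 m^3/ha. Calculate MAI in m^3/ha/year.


Formula: MAI = Total Volume / Stand Age
MAI = 95.5 m^3/ha / 90 years
MAI = 1.06 m^3/ha/year

1.06


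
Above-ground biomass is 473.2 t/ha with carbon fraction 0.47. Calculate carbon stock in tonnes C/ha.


Formula: Carbon Stock = Biomass * Carbon Fraction
C = 473.2 t/ha * 0.47
C = 222.4 t C/ha

222.4


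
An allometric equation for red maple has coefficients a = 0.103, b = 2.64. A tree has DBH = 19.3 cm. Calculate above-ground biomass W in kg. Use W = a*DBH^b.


Formula: W = a * DBH^b  (allometric power law)
DBH^b = 19.3^2.64 = 2476.688
W = 0.103 * 2476.688 = 255.1 kg

255.1


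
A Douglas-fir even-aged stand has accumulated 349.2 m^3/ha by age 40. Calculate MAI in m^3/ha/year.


Formula: MAI = Total Volume / Stand Age
MAI = 349.2 m^3/ha / 40 years
MAI = 8.73 m^3/ha/year

8.73


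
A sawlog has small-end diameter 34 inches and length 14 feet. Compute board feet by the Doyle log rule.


Doyle: BF = (D - 4)^2 * L / 16
Adjusted diameter = 34 - 4 = 30 in
(D-4)^2 = 30^2 = 900
BF = 900 * 14 / 16 = 788 BF

788


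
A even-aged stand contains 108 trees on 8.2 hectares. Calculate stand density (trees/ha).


Formula: Stand Density = N_trees / Area_ha
Density = 108 trees / 8.2 ha
Density = 13 trees/ha

13


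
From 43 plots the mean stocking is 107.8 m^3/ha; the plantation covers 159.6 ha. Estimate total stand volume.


Formula: Total Volume = Mean Volume per ha * Total Area
Total Volume = 107.8 m^3/ha * 159.6 ha
Total Volume = 17205 m^3

17205


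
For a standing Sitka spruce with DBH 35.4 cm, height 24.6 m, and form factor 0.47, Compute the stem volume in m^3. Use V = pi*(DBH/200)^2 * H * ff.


Formula: V = pi * (DBH/200)^2 * H * ff
Radius = DBH/200 = 35.4/200 = 0.177 m
Radius^2 = 0.177^2 = 0.031329 m^2
V = pi * 0.031329 * 24.6 * 0.47
V = 1.138 m^3

1.138


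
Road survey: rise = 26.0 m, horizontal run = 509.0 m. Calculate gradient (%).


Formula: Gradient = rise / run * 100
Gradient = 26.0 / 509.0 * 100 = 5.1%

5.1


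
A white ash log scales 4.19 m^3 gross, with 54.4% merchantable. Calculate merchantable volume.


Formula: MV = V_total * (merchantable_pct / 100)
Merchantable fraction = 54.4% / 100 = 0.544
MV = 4.19 m^3 * 0.544 = 2.279 m^3

2.279


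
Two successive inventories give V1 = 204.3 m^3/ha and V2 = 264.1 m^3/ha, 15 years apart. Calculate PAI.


Formula: PAI = (V_T2 - V_T1) / (T2 - T1)
Volume increment = 264.1 - 204.3 = 59.8 m^3/ha
PAI = 59.8 / 15 = 3.99 m^3/ha/year

3.99


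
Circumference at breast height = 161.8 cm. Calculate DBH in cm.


Formula: DBH = C / pi
DBH = 161.8 / pi
pi = 3.14159...
DBH = 51.5 cm

51.5


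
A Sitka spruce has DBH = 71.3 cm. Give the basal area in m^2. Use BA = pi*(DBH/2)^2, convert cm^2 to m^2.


Formula: BA = pi * (DBH/2)^2 / 10000  (cm^2 to m^2)
Radius = DBH/2 = 71.3/2 = 35.65 cm
BA = pi * 35.65^2 / 10000
   = 3992.7208 cm^2 / 10000
   = 0.3993 m^2

0.3993


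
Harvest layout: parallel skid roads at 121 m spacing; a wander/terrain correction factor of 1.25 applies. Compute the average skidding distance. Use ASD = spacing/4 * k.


Formula: ASD = (spacing / 4) * correction
Uncorrected distance = spacing / 4 = 121 / 4 = 30.25 m
ASD = 30.25 * 1.25 = 38 m

38


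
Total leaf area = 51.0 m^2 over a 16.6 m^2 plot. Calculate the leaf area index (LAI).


Formula: LAI = total leaf area / ground area  (dimensionless)
LAI = 51.0 m^2 / 16.6 m^2
LAI = 3.07

3.07


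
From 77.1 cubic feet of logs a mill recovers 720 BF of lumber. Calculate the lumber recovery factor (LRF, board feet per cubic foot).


Formula: LRF = Lumber Output (BF) / Log Input (ft^3)
LRF = 720 BF / 77.1 ft^3
LRF = 9.34 BF/ft^3

9.34


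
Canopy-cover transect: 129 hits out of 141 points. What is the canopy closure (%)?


Formula: Canopy closure = covered points / total points * 100
Closure = 129 / 141 * 100
Closure = 0.9149 * 100 = 91.5%

91.5


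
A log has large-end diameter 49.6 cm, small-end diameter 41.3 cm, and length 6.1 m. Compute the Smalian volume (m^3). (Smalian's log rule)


Smalian: V = (A1 + A2)/2 * L,  A = pi*(D/200)^2
A1 = pi*(49.6/200)^2 = 0.193221 m^2
A2 = pi*(41.3/200)^2 = 0.133965 m^2
V = (0.193221+0.133965)/2*6.1 = 0.9979 m^3

0.9979


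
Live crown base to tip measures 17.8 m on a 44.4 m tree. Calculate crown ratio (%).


Formula: Crown Ratio = (Crown Length / Total Height) * 100
CR = (17.8 m / 44.4 m) * 100
CR = 0.4009 * 100 = 40.1%

40.1


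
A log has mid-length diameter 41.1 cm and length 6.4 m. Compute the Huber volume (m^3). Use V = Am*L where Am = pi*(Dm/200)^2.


Huber: V = Am * L,  Am = pi*(Dm/200)^2
Am = pi*(41.1/200)^2 = 0.13267 m^2
V = 0.13267*6.4 = 0.8491 m^3

0.8491


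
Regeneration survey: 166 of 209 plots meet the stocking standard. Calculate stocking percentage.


Formula: Stocking % = stocked plots / total plots * 100
Stocking = 166 / 209 * 100
Stocking = 0.7943 * 100 = 79.4%

79.4


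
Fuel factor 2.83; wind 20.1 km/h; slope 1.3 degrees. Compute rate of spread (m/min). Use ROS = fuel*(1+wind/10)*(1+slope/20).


Formula: ROS = fuel * (1 + wind/10) * (1 + slope/20)
Wind factor = 1 + 20.1/10 = 3.01
Slope factor = 1 + 1.3/20 = 1.065
ROS = 2.83 * 3.01 * 1.065 = 9.07 m/min

9.07


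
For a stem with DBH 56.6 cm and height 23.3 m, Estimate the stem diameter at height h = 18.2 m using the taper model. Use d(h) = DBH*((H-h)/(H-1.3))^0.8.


Taper: d(h) = DBH * ((H - h) / (H - 1.3))^0.8
Numerator = H - h = 23.3 - 18.2 = 5.1 m
Denominator = H - 1.3 = 23.3 - 1.3 = 22.0 m
Ratio = 5.1 / 22.0 = 0.23182
d = 56.6 * 0.23182^0.8 = 17.6 cm

17.6


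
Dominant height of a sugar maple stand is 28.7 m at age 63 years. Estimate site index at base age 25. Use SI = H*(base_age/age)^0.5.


Formula: SI = H_dom * (base_age / age)^0.5
Age ratio = 25 / 63 = 0.39683
sqrt(age_ratio) = 0.62994
SI = 28.7 * 0.62994 = 18.1 m

18.1


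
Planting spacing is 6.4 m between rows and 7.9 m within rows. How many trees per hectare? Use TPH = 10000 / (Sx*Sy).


Formula: TPH = 10000 m^2/ha / (spacing_x * spacing_y)
Area per tree = 6.4 m * 7.9 m = 50.56 m^2
TPH = 10000 / 50.56 = 198 trees/ha

198


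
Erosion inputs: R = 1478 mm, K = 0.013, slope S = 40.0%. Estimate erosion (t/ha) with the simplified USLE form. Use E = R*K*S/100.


Formula: E = R * K * S / 100  (simplified USLE)
R * K = 1478 * 0.013 = 19.214
E = 19.214 * 40.0 / 100 = 7.69 t/ha

7.69


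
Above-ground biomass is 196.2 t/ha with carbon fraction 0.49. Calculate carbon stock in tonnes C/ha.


Formula: Carbon Stock = Biomass * Carbon Fraction
C = 196.2 t/ha * 0.49
C = 96.1 t C/ha

96.1


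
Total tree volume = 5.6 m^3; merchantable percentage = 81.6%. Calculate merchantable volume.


Formula: MV = V_total * (merchantable_pct / 100)
Merchantable fraction = 81.6% / 100 = 0.816
MV = 5.6 m^3 * 0.816 = 4.57 m^3

4.57


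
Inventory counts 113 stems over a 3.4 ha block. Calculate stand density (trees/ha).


Formula: Stand Density = N_trees / Area_ha
Density = 113 trees / 3.4 ha
Density = 33 trees/ha

33


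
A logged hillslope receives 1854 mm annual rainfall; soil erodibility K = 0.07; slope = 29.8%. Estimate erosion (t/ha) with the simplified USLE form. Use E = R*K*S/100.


Formula: E = R * K * S / 100  (simplified USLE)
R * K = 1854 * 0.07 = 129.78
E = 129.78 * 29.8 / 100 = 38.67 t/ha

38.67


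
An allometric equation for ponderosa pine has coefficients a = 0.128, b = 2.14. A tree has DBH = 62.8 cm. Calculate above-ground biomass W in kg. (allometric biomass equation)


Formula: W = a * DBH^b  (allometric power law)
DBH^b = 62.8^2.14 = 7040.9885
W = 0.128 * 7040.9885 = 901.2 kg

901.2


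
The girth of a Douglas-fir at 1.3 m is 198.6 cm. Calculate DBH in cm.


Formula: DBH = C / pi
DBH = 198.6 / pi
pi = 3.14159...
DBH = 63.2 cm

63.2


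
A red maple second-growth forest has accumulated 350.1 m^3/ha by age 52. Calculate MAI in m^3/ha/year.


Formula: MAI = Total Volume / Stand Age
MAI = 350.1 m^3/ha / 52 years
MAI = 6.73 m^3/ha/year

6.73


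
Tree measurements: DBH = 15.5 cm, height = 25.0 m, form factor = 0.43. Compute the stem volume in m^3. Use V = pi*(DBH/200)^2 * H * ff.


Formula: V = pi * (DBH/200)^2 * H * ff
Radius = DBH/200 = 15.5/200 = 0.0775 m
Radius^2 = 0.0775^2 = 0.00600625 m^2
V = pi * 0.00600625 * 25.0 * 0.43
V = 0.203 m^3

0.203


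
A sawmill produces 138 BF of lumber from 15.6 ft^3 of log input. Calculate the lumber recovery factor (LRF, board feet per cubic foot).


Formula: LRF = Lumber Output (BF) / Log Input (ft^3)
LRF = 138 BF / 15.6 ft^3
LRF = 8.85 BF/ft^3

8.85


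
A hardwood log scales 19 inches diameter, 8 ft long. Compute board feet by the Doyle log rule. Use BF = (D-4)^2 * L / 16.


Doyle: BF = (D - 4)^2 * L / 16
Adjusted diameter = 19 - 4 = 15 in
(D-4)^2 = 15^2 = 225
BF = 225 * 8 / 16 = 113 BF

113


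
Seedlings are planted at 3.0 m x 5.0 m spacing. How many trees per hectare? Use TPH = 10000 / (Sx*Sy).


Formula: TPH = 10000 m^2/ha / (spacing_x * spacing_y)
Area per tree = 3.0 m * 5.0 m = 15.0 m^2
TPH = 10000 / 15.0 = 667 trees/ha

667


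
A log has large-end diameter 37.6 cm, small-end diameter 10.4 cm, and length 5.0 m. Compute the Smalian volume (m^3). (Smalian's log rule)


Smalian: V = (A1 + A2)/2 * L,  A = pi*(D/200)^2
A1 = pi*(37.6/200)^2 = 0.111036 m^2
A2 = pi*(10.4/200)^2 = 0.008495 m^2
V = (0.111036+0.008495)/2*5.0 = 0.2988 m^3

0.2988


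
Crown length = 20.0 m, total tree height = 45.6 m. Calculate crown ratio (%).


Formula: Crown Ratio = (Crown Length / Total Height) * 100
CR = (20.0 m / 45.6 m) * 100
CR = 0.4386 * 100 = 43.9%

43.9


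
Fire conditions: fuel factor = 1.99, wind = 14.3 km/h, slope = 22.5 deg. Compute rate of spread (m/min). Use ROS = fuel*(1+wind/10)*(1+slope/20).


Formula: ROS = fuel * (1 + wind/10) * (1 + slope/20)
Wind factor = 1 + 14.3/10 = 2.43
Slope factor = 1 + 22.5/20 = 2.125
ROS = 1.99 * 2.43 * 2.125 = 10.28 m/min

10.28


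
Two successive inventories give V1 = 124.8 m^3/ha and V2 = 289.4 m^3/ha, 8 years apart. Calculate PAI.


Formula: PAI = (V_T2 - V_T1) / (T2 - T1)
Volume increment = 289.4 - 124.8 = 164.6 m^3/ha
PAI = 164.6 / 8 = 20.58 m^3/ha/year

20.58


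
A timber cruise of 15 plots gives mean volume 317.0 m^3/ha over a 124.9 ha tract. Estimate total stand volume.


Formula: Total Volume = Mean Volume per ha * Total Area
Total Volume = 317.0 m^3/ha * 124.9 ha
Total Volume = 39593 m^3

39593


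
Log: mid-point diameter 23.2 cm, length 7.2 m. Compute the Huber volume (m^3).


Huber: V = Am * L,  Am = pi*(Dm/200)^2
Am = pi*(23.2/200)^2 = 0.042273 m^2
V = 0.042273*7.2 = 0.3044 m^3

0.3044


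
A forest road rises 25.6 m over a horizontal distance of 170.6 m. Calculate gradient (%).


Formula: Gradient = rise / run * 100
Gradient = 25.6 / 170.6 * 100 = 15.0%

15.0


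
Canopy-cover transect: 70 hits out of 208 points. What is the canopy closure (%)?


Formula: Canopy closure = covered points / total points * 100
Closure = 70 / 208 * 100
Closure = 0.3365 * 100 = 33.7%

33.7


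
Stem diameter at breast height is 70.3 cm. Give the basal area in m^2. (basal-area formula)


Formula: BA = pi * (DBH/2)^2 / 10000  (cm^2 to m^2)
Radius = DBH/2 = 70.3/2 = 35.15 cm
BA = pi * 35.15^2 / 10000
   = 3881.5084 cm^2 / 10000
   = 0.3882 m^2

0.3882


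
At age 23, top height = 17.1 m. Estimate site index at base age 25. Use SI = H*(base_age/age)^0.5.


Formula: SI = H_dom * (base_age / age)^0.5
Age ratio = 25 / 23 = 1.08696
sqrt(age_ratio) = 1.04257
SI = 17.1 * 1.04257 = 17.8 m

17.8


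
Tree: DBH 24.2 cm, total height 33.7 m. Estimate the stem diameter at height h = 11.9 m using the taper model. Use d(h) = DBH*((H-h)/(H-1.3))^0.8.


Taper: d(h) = DBH * ((H - h) / (H - 1.3))^0.8
Numerator = H - h = 33.7 - 11.9 = 21.8 m
Denominator = H - 1.3 = 33.7 - 1.3 = 32.4 m
Ratio = 21.8 / 32.4 = 0.67284
d = 24.2 * 0.67284^0.8 = 17.6 cm

17.6


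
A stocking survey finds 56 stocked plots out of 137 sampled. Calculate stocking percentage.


Formula: Stocking % = stocked plots / total plots * 100
Stocking = 56 / 137 * 100
Stocking = 0.4088 * 100 = 40.9%

40.9


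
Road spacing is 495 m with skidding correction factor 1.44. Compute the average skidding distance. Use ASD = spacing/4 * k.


Formula: ASD = (spacing / 4) * correction
Uncorrected distance = spacing / 4 = 495 / 4 = 123.75 m
ASD = 123.75 * 1.44 = 178 m

178


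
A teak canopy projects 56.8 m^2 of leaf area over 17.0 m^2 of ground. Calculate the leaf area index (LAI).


Formula: LAI = total leaf area / ground area  (dimensionless)
LAI = 56.8 m^2 / 17.0 m^2
LAI = 3.34

3.34


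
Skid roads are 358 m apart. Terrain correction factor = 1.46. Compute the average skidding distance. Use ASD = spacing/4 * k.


Formula: ASD = (spacing / 4) * correction
Uncorrected distance = spacing / 4 = 358 / 4 = 89.5 m
ASD = 89.5 * 1.46 = 131 m

131


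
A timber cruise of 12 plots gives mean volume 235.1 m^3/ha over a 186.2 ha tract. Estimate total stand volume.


Formula: Total Volume = Mean Volume per ha * Total Area
Total Volume = 235.1 m^3/ha * 186.2 ha
Total Volume = 43776 m^3

43776


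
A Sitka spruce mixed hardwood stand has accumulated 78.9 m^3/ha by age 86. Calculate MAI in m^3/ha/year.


Formula: MAI = Total Volume / Stand Age
MAI = 78.9 m^3/ha / 86 years
MAI = 0.92 m^3/ha/year

0.92


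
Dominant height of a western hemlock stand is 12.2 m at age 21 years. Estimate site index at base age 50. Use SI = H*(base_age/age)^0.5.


Formula: SI = H_dom * (base_age / age)^0.5
Age ratio = 50 / 21 = 2.38095
sqrt(age_ratio) = 1.54303
SI = 12.2 * 1.54303 = 18.8 m

18.8


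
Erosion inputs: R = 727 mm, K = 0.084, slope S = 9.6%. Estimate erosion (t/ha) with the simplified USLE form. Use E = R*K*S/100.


Formula: E = R * K * S / 100  (simplified USLE)
R * K = 727 * 0.084 = 61.068
E = 61.068 * 9.6 / 100 = 5.86 t/ha

5.86


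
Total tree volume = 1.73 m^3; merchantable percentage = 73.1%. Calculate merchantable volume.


Formula: MV = V_total * (merchantable_pct / 100)
Merchantable fraction = 73.1% / 100 = 0.731
MV = 1.73 m^3 * 0.731 = 1.265 m^3

1.265


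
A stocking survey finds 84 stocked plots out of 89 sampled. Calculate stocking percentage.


Formula: Stocking % = stocked plots / total plots * 100
Stocking = 84 / 89 * 100
Stocking = 0.9438 * 100 = 94.4%

94.4


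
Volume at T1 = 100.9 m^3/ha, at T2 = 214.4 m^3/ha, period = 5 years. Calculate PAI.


Formula: PAI = (V_T2 - V_T1) / (T2 - T1)
Volume increment = 214.4 - 100.9 = 113.5 m^3/ha
PAI = 113.5 / 5 = 22.7 m^3/ha/year

22.7


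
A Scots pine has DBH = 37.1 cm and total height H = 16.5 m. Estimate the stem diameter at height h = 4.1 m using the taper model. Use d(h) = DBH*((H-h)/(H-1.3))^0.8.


Taper: d(h) = DBH * ((H - h) / (H - 1.3))^0.8
Numerator = H - h = 16.5 - 4.1 = 12.4 m
Denominator = H - 1.3 = 16.5 - 1.3 = 15.2 m
Ratio = 12.4 / 15.2 = 0.81579
d = 37.1 * 0.81579^0.8 = 31.5 cm

31.5


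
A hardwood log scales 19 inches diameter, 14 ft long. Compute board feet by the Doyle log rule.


Doyle: BF = (D - 4)^2 * L / 16
Adjusted diameter = 19 - 4 = 15 in
(D-4)^2 = 15^2 = 225
BF = 225 * 14 / 16 = 197 BF

197


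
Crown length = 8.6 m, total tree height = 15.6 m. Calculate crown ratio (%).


Formula: Crown Ratio = (Crown Length / Total Height) * 100
CR = (8.6 m / 15.6 m) * 100
CR = 0.5513 * 100 = 55.1%

55.1


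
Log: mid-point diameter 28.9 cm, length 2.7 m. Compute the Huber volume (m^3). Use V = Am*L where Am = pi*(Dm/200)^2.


Huber: V = Am * L,  Am = pi*(Dm/200)^2
Am = pi*(28.9/200)^2 = 0.065597 m^2
V = 0.065597*2.7 = 0.1771 m^3

0.1771


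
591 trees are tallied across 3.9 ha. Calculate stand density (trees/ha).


Formula: Stand Density = N_trees / Area_ha
Density = 591 trees / 3.9 ha
Density = 152 trees/ha

152


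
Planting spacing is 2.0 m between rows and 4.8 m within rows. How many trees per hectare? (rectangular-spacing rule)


Formula: TPH = 10000 m^2/ha / (spacing_x * spacing_y)
Area per tree = 2.0 m * 4.8 m = 9.6 m^2
TPH = 10000 / 9.6 = 1042 trees/ha

1042


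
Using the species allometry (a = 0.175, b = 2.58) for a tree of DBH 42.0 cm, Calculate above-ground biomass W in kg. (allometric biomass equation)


Formula: W = a * DBH^b  (allometric power law)
DBH^b = 42.0^2.58 = 15416.4071
W = 0.175 * 15416.4071 = 2697.9 kg

2697.9


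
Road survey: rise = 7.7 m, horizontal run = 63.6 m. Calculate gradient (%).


Formula: Gradient = rise / run * 100
Gradient = 7.7 / 63.6 * 100 = 12.1%

12.1


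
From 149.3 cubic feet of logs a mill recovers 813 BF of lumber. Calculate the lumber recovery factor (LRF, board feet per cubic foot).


Formula: LRF = Lumber Output (BF) / Log Input (ft^3)
LRF = 813 BF / 149.3 ft^3
LRF = 5.45 BF/ft^3

5.45


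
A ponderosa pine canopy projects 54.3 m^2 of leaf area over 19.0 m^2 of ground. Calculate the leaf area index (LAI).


Formula: LAI = total leaf area / ground area  (dimensionless)
LAI = 54.3 m^2 / 19.0 m^2
LAI = 2.86

2.86


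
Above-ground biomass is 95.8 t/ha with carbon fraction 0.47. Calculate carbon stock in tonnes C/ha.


Formula: Carbon Stock = Biomass * Carbon Fraction
C = 95.8 t/ha * 0.47
C = 45.0 t C/ha

45.0


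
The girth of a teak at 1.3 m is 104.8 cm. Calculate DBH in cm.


Formula: DBH = C / pi
DBH = 104.8 / pi
pi = 3.14159...
DBH = 33.4 cm

33.4


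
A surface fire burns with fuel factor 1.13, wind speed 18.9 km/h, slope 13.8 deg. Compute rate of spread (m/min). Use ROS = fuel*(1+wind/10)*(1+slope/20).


Formula: ROS = fuel * (1 + wind/10) * (1 + slope/20)
Wind factor = 1 + 18.9/10 = 2.89
Slope factor = 1 + 13.8/20 = 1.69
ROS = 1.13 * 2.89 * 1.69 = 5.52 m/min

5.52


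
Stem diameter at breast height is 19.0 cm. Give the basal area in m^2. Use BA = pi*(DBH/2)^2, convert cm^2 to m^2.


Formula: BA = pi * (DBH/2)^2 / 10000  (cm^2 to m^2)
Radius = DBH/2 = 19.0/2 = 9.5 cm
BA = pi * 9.5^2 / 10000
   = 283.5287 cm^2 / 10000
   = 0.0284 m^2

0.0284
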